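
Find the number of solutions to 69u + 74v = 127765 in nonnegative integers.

25

gcd(74, 69):
  74 = 1*69 + 5
  69 = 13*5 + 4
  5 = 1*4 + 1
  4 = 4*1
so gcd(74, 69) = 1.
Back-substitute for Bézout coefficients:
  1 = 5 - 1*4
  ... = 69*(-15) + 74*(14)
Scale by 127765: one solution is (-1916475, 1788710). Reduce u mod 74: (51, 1679).
General: u = 51 + 74t, v = 1679 - 69t.
u ≥ 0 ⇒ t ≥ 0; v ≥ 0 ⇒ t ≤ 24. So t ∈ [0, 24]: 25 solutions.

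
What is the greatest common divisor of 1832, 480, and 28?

gcd(1832, 480):
  1832 = 3×480 + 392
  480 = 1×392 + 88
  392 = 4×88 + 40
  88 = 2×40 + 8
  40 = 5×8
so gcd(1832, 480) = 8.
gcd(8, 28) = 4.

4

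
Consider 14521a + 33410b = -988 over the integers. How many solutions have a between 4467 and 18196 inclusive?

gcd(33410, 14521):
  33410 = 2·14521 + 4368
  14521 = 3·4368 + 1417
  4368 = 3·1417 + 117
  1417 = 12·117 + 13
  117 = 9·13
so gcd(33410, 14521) = 13.
Back-substitute for Bézout coefficients:
  13 = 1417 - 12·117
  ... = 14521·(283) + 33410·(-123)
Scale by -76: particular solution (-21508, 9348); reduce a mod 2570: (1622, -705).
General solution: a = 1622 + 2570t, b = -705 - 1117t for integer t.
4467 ≤ 1622 + 2570t ≤ 18196 gives t ∈ [2, 6], which is 5 values.

5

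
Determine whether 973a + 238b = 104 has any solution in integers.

gcd(973, 238) = 7  (973 = 4×238 + 21, 238 = 11×21 + 7, 21 = 3×7).
7 does not divide 104 (remainder 6), so no integer solutions.

no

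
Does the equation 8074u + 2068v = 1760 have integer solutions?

gcd(8074, 2068) = 22  (8074 = 3*2068 + 1870, 2068 = 1*1870 + 198, 1870 = 9*198 + 88, 198 = 2*88 + 22, 88 = 4*22).
22 divides 1760, so integer solutions exist.

yes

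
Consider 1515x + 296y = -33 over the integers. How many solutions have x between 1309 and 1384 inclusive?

gcd(1515, 296):
  1515 = 5×296 + 35
  296 = 8×35 + 16
  35 = 2×16 + 3
  16 = 5×3 + 1
  3 = 3×1
so gcd(1515, 296) = 1.
Back-substitute for Bézout coefficients:
  1 = 16 - 5×3
  ... = 1515×(-93) + 296×(476)
Scale by -33: particular solution (3069, -15708); reduce x mod 296: (109, -558).
General solution: x = 109 + 296t, y = -558 - 1515t for integer t.
1309 ≤ 109 + 296t ≤ 1384 gives t ∈ [5, 4], which is 0 values.

0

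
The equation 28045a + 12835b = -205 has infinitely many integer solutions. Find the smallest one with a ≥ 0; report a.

gcd(28045, 12835) = 5  (28045 = 2·12835 + 2375, 12835 = 5·2375 + 960, 2375 = 2·960 + 455, 960 = 2·455 + 50, 455 = 9·50 + 5, 50 = 10·5).
5 divides -205, so solutions exist.
Back-substituting, 28045·(254) + 12835·(-555) = 5.
Scale by -205/5 = -41: (a₀, b₀) = (-10414, 22755).
General solution: a = -10414 + 2567t, b = 22755 - 5609t for integer t.
a ≥ 0: smallest is -10414 mod 2567 = 2421 (at t = 5), with b = -5290.

2421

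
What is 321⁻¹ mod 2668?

2161

gcd(2668, 321) = 1  (2668 = 8·321 + 100, 321 = 3·100 + 21, 100 = 4·21 + 16, 21 = 1·16 + 5, 16 = 3·5 + 1, 5 = 5·1).
Back-substituting, 321·(-507) + 2668·(61) = 1.
So 321·-507 ≡ 1 (mod 2668), and -507 mod 2668 = 2161.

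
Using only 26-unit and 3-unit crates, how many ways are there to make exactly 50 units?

Need nonnegative integers with 26j + 3k = 50.
gcd(26, 3) = 1, and 26·(-1) + 3·(9) = 1.
So (j₀, k₀) = (-50, 450); general j = -50 + 3t, k = 450 - 26t.
j ≥ 0 ⇒ t ≥ 17; k ≥ 0 ⇒ t ≤ 17. That's 1 value of t.

1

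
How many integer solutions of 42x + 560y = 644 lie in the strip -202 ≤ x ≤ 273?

12

gcd(560, 42) = 14  (560 = 13·42 + 14, 42 = 3·14).
Back-substituting, 42·(-13) + 560·(1) = 14.
Scale by 46: particular solution (-598, 46); reduce x mod 40: (2, 1).
General solution: x = 2 + 40t, y = 1 - 3t for integer t.
-202 ≤ 2 + 40t ≤ 273 gives t ∈ [-5, 6], which is 12 values.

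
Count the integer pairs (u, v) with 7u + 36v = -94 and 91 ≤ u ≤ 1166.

30

gcd(36, 7) = 1  (36 = 5*7 + 1, 7 = 7*1).
Back-substituting, 7*(-5) + 36*(1) = 1.
Scale by -94: particular solution (470, -94); reduce u mod 36: (2, -3).
General solution: u = 2 + 36t, v = -3 - 7t for integer t.
91 ≤ 2 + 36t ≤ 1166 gives t ∈ [3, 32], which is 30 values.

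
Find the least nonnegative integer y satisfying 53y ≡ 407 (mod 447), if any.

gcd(447, 53) = 1  (447 = 8*53 + 23, 53 = 2*23 + 7, 23 = 3*7 + 2, 7 = 3*2 + 1, 2 = 2*1).
1 divides 407, so solutions exist.
Back-substituting, 53*(194) + 447*(-23) = 1.
So 53*(194) ≡ 1 (mod 447); multiply by 407: y ≡ 78958 (mod 447).
Smallest nonnegative: y = 78958 mod 447 = 286.

286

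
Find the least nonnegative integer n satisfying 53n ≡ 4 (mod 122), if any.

30

gcd(122, 53) = 1  (122 = 2×53 + 16, 53 = 3×16 + 5, 16 = 3×5 + 1, 5 = 5×1).
1 divides 4, so solutions exist.
Back-substituting, 53×(-23) + 122×(10) = 1.
So 53×(-23) ≡ 1 (mod 122); multiply by 4: n ≡ -92 (mod 122).
Smallest nonnegative: n = -92 mod 122 = 30.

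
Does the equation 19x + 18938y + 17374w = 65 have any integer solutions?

yes

gcd(18938, 19) = 1  (18938 = 996×19 + 14, 19 = 1×14 + 5, 14 = 2×5 + 4, 5 = 1×4 + 1, 4 = 4×1).
gcd(1, 17374) = 1.
1 divides 65, so integer solutions exist.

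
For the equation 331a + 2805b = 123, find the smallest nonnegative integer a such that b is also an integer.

2763

gcd(2805, 331):
  2805 = 8·331 + 157
  331 = 2·157 + 17
  157 = 9·17 + 4
  17 = 4·4 + 1
  4 = 4·1
so gcd(2805, 331) = 1.
1 divides 123, so solutions exist.
Back-substitute for Bézout coefficients:
  1 = 17 - 4·4
  ... = 331·(661) + 2805·(-78)
Scale by 123/1 = 123: (a₀, b₀) = (81303, -9594).
General solution: a = 81303 + 2805t, b = -9594 - 331t for integer t.
a ≥ 0: smallest is 81303 mod 2805 = 2763 (at t = -28), with b = -326.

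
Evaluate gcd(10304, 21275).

23

gcd(21275, 10304):
  21275 = 2·10304 + 667
  10304 = 15·667 + 299
  667 = 2·299 + 69
  299 = 4·69 + 23
  69 = 3·23
so gcd(21275, 10304) = 23.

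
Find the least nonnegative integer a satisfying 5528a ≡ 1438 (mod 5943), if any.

4307

gcd(5943, 5528):
  5943 = 1·5528 + 415
  5528 = 13·415 + 133
  415 = 3·133 + 16
  133 = 8·16 + 5
  16 = 3·5 + 1
  5 = 5·1
so gcd(5943, 5528) = 1.
1 divides 1438, so solutions exist.
Back-substitute for Bézout coefficients:
  1 = 16 - 3·5
  ... = 5528·(-1117) + 5943·(1039)
So 5528·(-1117) ≡ 1 (mod 5943); multiply by 1438: a ≡ -1606246 (mod 5943).
Smallest nonnegative: a = -1606246 mod 5943 = 4307.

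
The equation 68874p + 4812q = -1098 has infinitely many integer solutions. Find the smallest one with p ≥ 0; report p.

715

gcd(68874, 4812):
  68874 = 14×4812 + 1506
  4812 = 3×1506 + 294
  1506 = 5×294 + 36
  294 = 8×36 + 6
  36 = 6×6
so gcd(68874, 4812) = 6.
6 divides -1098, so solutions exist.
Back-substitute for Bézout coefficients:
  6 = 294 - 8×36
  ... = 68874×(-131) + 4812×(1875)
Scale by -1098/6 = -183: (p₀, q₀) = (23973, -343125).
General solution: p = 23973 + 802t, q = -343125 - 11479t for integer t.
p ≥ 0: smallest is 23973 mod 802 = 715 (at t = -29), with q = -10234.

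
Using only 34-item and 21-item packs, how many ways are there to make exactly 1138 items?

Need nonnegative integers with 34j + 21k = 1138.
gcd(34, 21) = 1, and 34·(-8) + 21·(13) = 1.
So (j₀, k₀) = (-9104, 14794); general j = -9104 + 21t, k = 14794 - 34t.
j ≥ 0 ⇒ t ≥ 434; k ≥ 0 ⇒ t ≤ 435. That's 2 values of t.

2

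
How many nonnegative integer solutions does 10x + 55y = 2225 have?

20

gcd(55, 10) = 5  (55 = 5×10 + 5, 10 = 2×5).
Back-substituting, 10×(-5) + 55×(1) = 5.
Scale by 445: one solution is (-2225, 445). Reduce x mod 11: (8, 39).
General: x = 8 + 11t, y = 39 - 2t.
x ≥ 0 ⇒ t ≥ 0; y ≥ 0 ⇒ t ≤ 19. So t ∈ [0, 19]: 20 solutions.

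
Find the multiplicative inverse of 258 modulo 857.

382

gcd(857, 258) = 1  (857 = 3*258 + 83, 258 = 3*83 + 9, 83 = 9*9 + 2, 9 = 4*2 + 1, 2 = 2*1).
Back-substituting, 258*(382) + 857*(-115) = 1.
So 258*382 ≡ 1 (mod 857), and 382 mod 857 = 382.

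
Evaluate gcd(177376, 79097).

gcd(177376, 79097) = 23  (177376 = 2×79097 + 19182, 79097 = 4×19182 + 2369, 19182 = 8×2369 + 230, 2369 = 10×230 + 69, 230 = 3×69 + 23, 69 = 3×23).

23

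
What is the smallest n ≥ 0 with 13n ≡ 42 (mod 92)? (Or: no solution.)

74

gcd(92, 13) = 1  (92 = 7·13 + 1, 13 = 13·1).
1 divides 42, so solutions exist.
Back-substituting, 13·(-7) + 92·(1) = 1.
So 13·(-7) ≡ 1 (mod 92); multiply by 42: n ≡ -294 (mod 92).
Smallest nonnegative: n = -294 mod 92 = 74.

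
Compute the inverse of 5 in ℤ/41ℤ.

gcd(41, 5):
  41 = 8·5 + 1
  5 = 5·1
so gcd(41, 5) = 1.
Back-substitute for Bézout coefficients:
  1 = 41 - 8·5
  ... = 5·(-8) + 41·(1)
So 5·-8 ≡ 1 (mod 41), and -8 mod 41 = 33.

33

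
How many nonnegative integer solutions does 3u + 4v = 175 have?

gcd(4, 3) = 1.
By Bézout, 3×(-1) + 4×(1) = 1.
One solution: (1, 43).
General: u = 1 + 4t, v = 43 - 3t.
u ≥ 0 ⇒ t ≥ 0; v ≥ 0 ⇒ t ≤ 14. So t ∈ [0, 14]: 15 solutions.

15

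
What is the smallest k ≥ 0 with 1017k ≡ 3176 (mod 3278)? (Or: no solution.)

2514

gcd(3278, 1017) = 1  (3278 = 3*1017 + 227, 1017 = 4*227 + 109, 227 = 2*109 + 9, 109 = 12*9 + 1, 9 = 9*1).
1 divides 3176, so solutions exist.
Back-substituting, 1017*(361) + 3278*(-112) = 1.
So 1017*(361) ≡ 1 (mod 3278); multiply by 3176: k ≡ 1146536 (mod 3278).
Smallest nonnegative: k = 1146536 mod 3278 = 2514.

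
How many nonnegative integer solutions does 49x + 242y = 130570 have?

11

gcd(242, 49) = 1  (242 = 4×49 + 46, 49 = 1×46 + 3, 46 = 15×3 + 1, 3 = 3×1).
Back-substituting, 49×(-79) + 242×(16) = 1.
Scale by 130570: one solution is (-10315030, 2089120). Reduce x mod 242: (220, 495).
General: x = 220 + 242t, y = 495 - 49t.
x ≥ 0 ⇒ t ≥ 0; y ≥ 0 ⇒ t ≤ 10. So t ∈ [0, 10]: 11 solutions.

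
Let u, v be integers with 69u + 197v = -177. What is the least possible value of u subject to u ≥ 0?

gcd(197, 69):
  197 = 2*69 + 59
  69 = 1*59 + 10
  59 = 5*10 + 9
  10 = 1*9 + 1
  9 = 9*1
so gcd(197, 69) = 1.
1 divides -177, so solutions exist.
Back-substitute for Bézout coefficients:
  1 = 10 - 1*9
  ... = 69*(20) + 197*(-7)
Scale by -177/1 = -177: (u₀, v₀) = (-3540, 1239).
General solution: u = -3540 + 197t, v = 1239 - 69t for integer t.
u ≥ 0: smallest is -3540 mod 197 = 6 (at t = 18), with v = -3.

6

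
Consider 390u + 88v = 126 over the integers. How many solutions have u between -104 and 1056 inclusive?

26

gcd(390, 88) = 2.
By Bézout, 390×(7) + 88×(-31) = 2.
Particular solution: (1, -3).
General solution: u = 1 + 44t, v = -3 - 195t for integer t.
-104 ≤ 1 + 44t ≤ 1056 gives t ∈ [-2, 23], which is 26 values.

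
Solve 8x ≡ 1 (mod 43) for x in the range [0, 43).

27

gcd(43, 8):
  43 = 5·8 + 3
  8 = 2·3 + 2
  3 = 1·2 + 1
  2 = 2·1
so gcd(43, 8) = 1.
Back-substitute for Bézout coefficients:
  1 = 3 - 1·2
  ... = 8·(-16) + 43·(3)
So 8·-16 ≡ 1 (mod 43), and -16 mod 43 = 27.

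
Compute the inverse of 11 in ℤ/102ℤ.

gcd(102, 11) = 1.
By Bézout, 11·(-37) + 102·(4) = 1.
So 11·-37 ≡ 1 (mod 102), and -37 mod 102 = 65.

65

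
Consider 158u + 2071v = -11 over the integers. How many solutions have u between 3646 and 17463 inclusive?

gcd(2071, 158) = 1  (2071 = 13×158 + 17, 158 = 9×17 + 5, 17 = 3×5 + 2, 5 = 2×2 + 1, 2 = 2×1).
Back-substituting, 158×(852) + 2071×(-65) = 1.
Scale by -11: particular solution (-9372, 715); reduce u mod 2071: (983, -75).
General solution: u = 983 + 2071t, v = -75 - 158t for integer t.
3646 ≤ 983 + 2071t ≤ 17463 gives t ∈ [2, 7], which is 6 values.

6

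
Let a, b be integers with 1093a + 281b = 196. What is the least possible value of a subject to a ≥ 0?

39

gcd(1093, 281) = 1.
1 divides 196, so solutions exist.
By Bézout, 1093·(-136) + 281·(529) = 1.
Scale by 196/1 = 196: (a₀, b₀) = (-26656, 103684).
General solution: a = -26656 + 281t, b = 103684 - 1093t for integer t.
a ≥ 0: smallest is -26656 mod 281 = 39 (at t = 95), with b = -151.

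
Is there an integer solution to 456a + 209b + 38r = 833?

gcd(456, 209):
  456 = 2*209 + 38
  209 = 5*38 + 19
  38 = 2*19
so gcd(456, 209) = 19.
gcd(19, 38) = 19.
19 does not divide 833 (remainder 16), so no integer solutions.

no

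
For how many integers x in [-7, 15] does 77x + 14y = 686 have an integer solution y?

11

gcd(77, 14) = 7  (77 = 5×14 + 7, 14 = 2×7).
Back-substituting, 77×(1) + 14×(-5) = 7.
Scale by 98: particular solution (98, -490); reduce x mod 2: (0, 49).
General solution: x = 0 + 2t, y = 49 - 11t for integer t.
-7 ≤ 0 + 2t ≤ 15 gives t ∈ [-3, 7], which is 11 values.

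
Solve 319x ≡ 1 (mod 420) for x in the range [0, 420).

79

gcd(420, 319):
  420 = 1*319 + 101
  319 = 3*101 + 16
  101 = 6*16 + 5
  16 = 3*5 + 1
  5 = 5*1
so gcd(420, 319) = 1.
Back-substitute for Bézout coefficients:
  1 = 16 - 3*5
  ... = 319*(79) + 420*(-60)
So 319*79 ≡ 1 (mod 420), and 79 mod 420 = 79.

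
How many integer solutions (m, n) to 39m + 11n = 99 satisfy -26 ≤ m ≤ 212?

gcd(39, 11) = 1.
By Bézout, 39·(2) + 11·(-7) = 1.
Particular solution: (0, 9).
General solution: m = 0 + 11t, n = 9 - 39t for integer t.
-26 ≤ 0 + 11t ≤ 212 gives t ∈ [-2, 19], which is 22 values.

22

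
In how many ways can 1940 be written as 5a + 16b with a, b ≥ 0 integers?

25

gcd(16, 5) = 1.
By Bézout, 5*(-3) + 16*(1) = 1.
One solution: (4, 120).
General: a = 4 + 16t, b = 120 - 5t.
a ≥ 0 ⇒ t ≥ 0; b ≥ 0 ⇒ t ≤ 24. So t ∈ [0, 24]: 25 solutions.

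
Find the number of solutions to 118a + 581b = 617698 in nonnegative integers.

gcd(581, 118):
  581 = 4·118 + 109
  118 = 1·109 + 9
  109 = 12·9 + 1
  9 = 9·1
so gcd(581, 118) = 1.
Back-substitute for Bézout coefficients:
  1 = 109 - 12·9
  ... = 118·(-64) + 581·(13)
Scale by 617698: one solution is (-39532672, 8030074). Reduce a mod 581: (311, 1000).
General: a = 311 + 581t, b = 1000 - 118t.
a ≥ 0 ⇒ t ≥ 0; b ≥ 0 ⇒ t ≤ 8. So t ∈ [0, 8]: 9 solutions.

9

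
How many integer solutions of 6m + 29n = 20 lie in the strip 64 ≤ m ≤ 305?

gcd(29, 6) = 1.
By Bézout, 6·(5) + 29·(-1) = 1.
Particular solution: (13, -2).
General solution: m = 13 + 29t, n = -2 - 6t for integer t.
64 ≤ 13 + 29t ≤ 305 gives t ∈ [2, 10], which is 9 values.

9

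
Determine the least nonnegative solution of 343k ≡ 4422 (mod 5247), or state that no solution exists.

5214

gcd(5247, 343) = 1.
1 divides 4422, so solutions exist.
By Bézout, 343*(-566) + 5247*(37) = 1.
So 343*(-566) ≡ 1 (mod 5247); multiply by 4422: k ≡ -2502852 (mod 5247).
Smallest nonnegative: k = -2502852 mod 5247 = 5214.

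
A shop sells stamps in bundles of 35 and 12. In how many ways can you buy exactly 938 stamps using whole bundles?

2

Need nonnegative integers with 35j + 12k = 938.
gcd(35, 12) = 1, and 35·(-1) + 12·(3) = 1.
So (j₀, k₀) = (-938, 2814); general j = -938 + 12t, k = 2814 - 35t.
j ≥ 0 ⇒ t ≥ 79; k ≥ 0 ⇒ t ≤ 80. That's 2 values of t.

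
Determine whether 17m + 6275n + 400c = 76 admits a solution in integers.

yes

gcd(6275, 17):
  6275 = 369×17 + 2
  17 = 8×2 + 1
  2 = 2×1
so gcd(6275, 17) = 1.
gcd(1, 400) = 1.
1 divides 76, so integer solutions exist.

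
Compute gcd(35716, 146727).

1

gcd(146727, 35716) = 1  (146727 = 4*35716 + 3863, 35716 = 9*3863 + 949, 3863 = 4*949 + 67, 949 = 14*67 + 11, 67 = 6*11 + 1, 11 = 11*1).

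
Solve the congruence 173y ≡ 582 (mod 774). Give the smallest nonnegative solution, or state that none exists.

gcd(774, 173) = 1  (774 = 4*173 + 82, 173 = 2*82 + 9, 82 = 9*9 + 1, 9 = 9*1).
1 divides 582, so solutions exist.
Back-substituting, 173*(-85) + 774*(19) = 1.
So 173*(-85) ≡ 1 (mod 774); multiply by 582: y ≡ -49470 (mod 774).
Smallest nonnegative: y = -49470 mod 774 = 66.

66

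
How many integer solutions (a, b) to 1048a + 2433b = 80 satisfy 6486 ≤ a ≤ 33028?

gcd(2433, 1048):
  2433 = 2*1048 + 337
  1048 = 3*337 + 37
  337 = 9*37 + 4
  37 = 9*4 + 1
  4 = 4*1
so gcd(2433, 1048) = 1.
Back-substitute for Bézout coefficients:
  1 = 37 - 9*4
  ... = 1048*(592) + 2433*(-255)
Scale by 80: particular solution (47360, -20400); reduce a mod 2433: (1133, -488).
General solution: a = 1133 + 2433t, b = -488 - 1048t for integer t.
6486 ≤ 1133 + 2433t ≤ 33028 gives t ∈ [3, 13], which is 11 values.

11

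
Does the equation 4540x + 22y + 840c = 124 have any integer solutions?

gcd(4540, 22):
  4540 = 206×22 + 8
  22 = 2×8 + 6
  8 = 1×6 + 2
  6 = 3×2
so gcd(4540, 22) = 2.
gcd(2, 840) = 2.
2 divides 124, so integer solutions exist.

yes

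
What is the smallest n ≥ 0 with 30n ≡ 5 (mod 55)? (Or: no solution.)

2

gcd(55, 30) = 5  (55 = 1·30 + 25, 30 = 1·25 + 5, 25 = 5·5).
5 divides 5, so solutions exist.
Back-substituting, 30·(2) + 55·(-1) = 5.
So 30·(2) ≡ 5 (mod 55); multiply by 1: n ≡ 2 (mod 11).
Smallest nonnegative: n = 2 mod 11 = 2.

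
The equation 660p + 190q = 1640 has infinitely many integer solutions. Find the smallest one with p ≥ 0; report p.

14

gcd(660, 190):
  660 = 3*190 + 90
  190 = 2*90 + 10
  90 = 9*10
so gcd(660, 190) = 10.
10 divides 1640, so solutions exist.
Back-substitute for Bézout coefficients:
  10 = 190 - 2*90
  ... = 660*(-2) + 190*(7)
Scale by 1640/10 = 164: (p₀, q₀) = (-328, 1148).
General solution: p = -328 + 19t, q = 1148 - 66t for integer t.
p ≥ 0: smallest is -328 mod 19 = 14 (at t = 18), with q = -40.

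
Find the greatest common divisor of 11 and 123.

1

gcd(123, 11) = 1  (123 = 11×11 + 2, 11 = 5×2 + 1, 2 = 2×1).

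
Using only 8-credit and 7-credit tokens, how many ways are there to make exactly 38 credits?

1

Need nonnegative integers with 8j + 7k = 38.
gcd(8, 7) = 1, and 8·(1) + 7·(-1) = 1.
So (j₀, k₀) = (38, -38); general j = 38 + 7t, k = -38 - 8t.
j ≥ 0 ⇒ t ≥ -5; k ≥ 0 ⇒ t ≤ -5. That's 1 value of t.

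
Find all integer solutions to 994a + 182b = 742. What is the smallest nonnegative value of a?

gcd(994, 182) = 14  (994 = 5×182 + 84, 182 = 2×84 + 14, 84 = 6×14).
14 divides 742, so solutions exist.
Back-substituting, 994×(-2) + 182×(11) = 14.
Scale by 742/14 = 53: (a₀, b₀) = (-106, 583).
General solution: a = -106 + 13t, b = 583 - 71t for integer t.
a ≥ 0: smallest is -106 mod 13 = 11 (at t = 9), with b = -56.

11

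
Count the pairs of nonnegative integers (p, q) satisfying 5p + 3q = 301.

gcd(5, 3) = 1  (5 = 1×3 + 2, 3 = 1×2 + 1, 2 = 2×1).
Back-substituting, 5×(-1) + 3×(2) = 1.
Scale by 301: one solution is (-301, 602). Reduce p mod 3: (2, 97).
General: p = 2 + 3t, q = 97 - 5t.
p ≥ 0 ⇒ t ≥ 0; q ≥ 0 ⇒ t ≤ 19. So t ∈ [0, 19]: 20 solutions.

20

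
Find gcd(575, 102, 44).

gcd(575, 102) = 1.
gcd(1, 44) = 1.

1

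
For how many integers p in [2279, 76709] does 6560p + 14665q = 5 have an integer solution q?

25

gcd(14665, 6560):
  14665 = 2·6560 + 1545
  6560 = 4·1545 + 380
  1545 = 4·380 + 25
  380 = 15·25 + 5
  25 = 5·5
so gcd(14665, 6560) = 5.
Back-substitute for Bézout coefficients:
  5 = 380 - 15·25
  ... = 6560·(579) + 14665·(-259)
Scale by 1: particular solution (579, -259); reduce p mod 2933: (579, -259).
General solution: p = 579 + 2933t, q = -259 - 1312t for integer t.
2279 ≤ 579 + 2933t ≤ 76709 gives t ∈ [1, 25], which is 25 values.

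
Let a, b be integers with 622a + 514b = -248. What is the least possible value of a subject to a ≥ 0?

gcd(622, 514):
  622 = 1×514 + 108
  514 = 4×108 + 82
  108 = 1×82 + 26
  82 = 3×26 + 4
  26 = 6×4 + 2
  4 = 2×2
so gcd(622, 514) = 2.
2 divides -248, so solutions exist.
Back-substitute for Bézout coefficients:
  2 = 26 - 6×4
  ... = 622×(119) + 514×(-144)
Scale by -248/2 = -124: (a₀, b₀) = (-14756, 17856).
General solution: a = -14756 + 257t, b = 17856 - 311t for integer t.
a ≥ 0: smallest is -14756 mod 257 = 150 (at t = 58), with b = -182.

150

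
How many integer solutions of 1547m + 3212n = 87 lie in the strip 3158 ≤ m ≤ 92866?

28

gcd(3212, 1547) = 1  (3212 = 2*1547 + 118, 1547 = 13*118 + 13, 118 = 9*13 + 1, 13 = 13*1).
Back-substituting, 1547*(-245) + 3212*(118) = 1.
Scale by 87: particular solution (-21315, 10266); reduce m mod 3212: (1169, -563).
General solution: m = 1169 + 3212t, n = -563 - 1547t for integer t.
3158 ≤ 1169 + 3212t ≤ 92866 gives t ∈ [1, 28], which is 28 values.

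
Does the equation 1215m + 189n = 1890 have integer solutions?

gcd(1215, 189):
  1215 = 6·189 + 81
  189 = 2·81 + 27
  81 = 3·27
so gcd(1215, 189) = 27.
27 divides 1890, so integer solutions exist.

yes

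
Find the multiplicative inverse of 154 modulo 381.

334

gcd(381, 154) = 1.
By Bézout, 154*(-47) + 381*(19) = 1.
So 154*-47 ≡ 1 (mod 381), and -47 mod 381 = 334.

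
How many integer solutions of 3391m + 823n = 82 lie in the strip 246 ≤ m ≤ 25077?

30

gcd(3391, 823) = 1  (3391 = 4·823 + 99, 823 = 8·99 + 31, 99 = 3·31 + 6, 31 = 5·6 + 1, 6 = 6·1).
Back-substituting, 3391·(-133) + 823·(548) = 1.
Scale by 82: particular solution (-10906, 44936); reduce m mod 823: (616, -2538).
General solution: m = 616 + 823t, n = -2538 - 3391t for integer t.
246 ≤ 616 + 823t ≤ 25077 gives t ∈ [0, 29], which is 30 values.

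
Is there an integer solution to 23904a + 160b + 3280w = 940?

gcd(23904, 160) = 32.
gcd(32, 3280) = 16.
16 does not divide 940 (remainder 12), so no integer solutions.

no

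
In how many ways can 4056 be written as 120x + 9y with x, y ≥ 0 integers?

gcd(120, 9) = 3.
By Bézout, 120*(1) + 9*(-13) = 3.
One solution: (2, 424).
General: x = 2 + 3t, y = 424 - 40t.
x ≥ 0 ⇒ t ≥ 0; y ≥ 0 ⇒ t ≤ 10. So t ∈ [0, 10]: 11 solutions.

11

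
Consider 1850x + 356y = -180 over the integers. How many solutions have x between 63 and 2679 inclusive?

15

gcd(1850, 356) = 2.
By Bézout, 1850*(-61) + 356*(317) = 2.
Particular solution: (150, -780).
General solution: x = 150 + 178t, y = -780 - 925t for integer t.
63 ≤ 150 + 178t ≤ 2679 gives t ∈ [0, 14], which is 15 values.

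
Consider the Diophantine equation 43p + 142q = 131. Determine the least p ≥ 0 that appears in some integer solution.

79

gcd(142, 43) = 1  (142 = 3×43 + 13, 43 = 3×13 + 4, 13 = 3×4 + 1, 4 = 4×1).
1 divides 131, so solutions exist.
Back-substituting, 43×(-33) + 142×(10) = 1.
Scale by 131/1 = 131: (p₀, q₀) = (-4323, 1310).
General solution: p = -4323 + 142t, q = 1310 - 43t for integer t.
p ≥ 0: smallest is -4323 mod 142 = 79 (at t = 31), with q = -23.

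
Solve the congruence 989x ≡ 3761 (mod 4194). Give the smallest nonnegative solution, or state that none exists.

gcd(4194, 989) = 1  (4194 = 4×989 + 238, 989 = 4×238 + 37, 238 = 6×37 + 16, 37 = 2×16 + 5, 16 = 3×5 + 1, 5 = 5×1).
1 divides 3761, so solutions exist.
Back-substituting, 989×(-793) + 4194×(187) = 1.
So 989×(-793) ≡ 1 (mod 4194); multiply by 3761: x ≡ -2982473 (mod 4194).
Smallest nonnegative: x = -2982473 mod 4194 = 3655.

3655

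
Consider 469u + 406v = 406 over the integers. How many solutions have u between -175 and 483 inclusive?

12

gcd(469, 406) = 7.
By Bézout, 469×(13) + 406×(-15) = 7.
Particular solution: (0, 1).
General solution: u = 0 + 58t, v = 1 - 67t for integer t.
-175 ≤ 0 + 58t ≤ 483 gives t ∈ [-3, 8], which is 12 values.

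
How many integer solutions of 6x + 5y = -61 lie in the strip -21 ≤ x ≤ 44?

gcd(6, 5) = 1  (6 = 1*5 + 1, 5 = 5*1).
Back-substituting, 6*(1) + 5*(-1) = 1.
Scale by -61: particular solution (-61, 61); reduce x mod 5: (4, -17).
General solution: x = 4 + 5t, y = -17 - 6t for integer t.
-21 ≤ 4 + 5t ≤ 44 gives t ∈ [-5, 8], which is 14 values.

14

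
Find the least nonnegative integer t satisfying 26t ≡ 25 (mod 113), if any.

14

gcd(113, 26) = 1  (113 = 4·26 + 9, 26 = 2·9 + 8, 9 = 1·8 + 1, 8 = 8·1).
1 divides 25, so solutions exist.
Back-substituting, 26·(-13) + 113·(3) = 1.
So 26·(-13) ≡ 1 (mod 113); multiply by 25: t ≡ -325 (mod 113).
Smallest nonnegative: t = -325 mod 113 = 14.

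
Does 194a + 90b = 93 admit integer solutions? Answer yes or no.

gcd(194, 90) = 2  (194 = 2*90 + 14, 90 = 6*14 + 6, 14 = 2*6 + 2, 6 = 3*2).
2 does not divide 93 (remainder 1), so no integer solutions.

no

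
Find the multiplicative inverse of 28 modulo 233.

25

gcd(233, 28) = 1  (233 = 8·28 + 9, 28 = 3·9 + 1, 9 = 9·1).
Back-substituting, 28·(25) + 233·(-3) = 1.
So 28·25 ≡ 1 (mod 233), and 25 mod 233 = 25.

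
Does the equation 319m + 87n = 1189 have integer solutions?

yes

gcd(319, 87) = 29.
29 divides 1189, so integer solutions exist.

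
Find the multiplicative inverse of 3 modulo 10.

gcd(10, 3) = 1.
By Bézout, 3*(-3) + 10*(1) = 1.
So 3*-3 ≡ 1 (mod 10), and -3 mod 10 = 7.

7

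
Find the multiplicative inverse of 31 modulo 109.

102

gcd(109, 31) = 1.
By Bézout, 31·(-7) + 109·(2) = 1.
So 31·-7 ≡ 1 (mod 109), and -7 mod 109 = 102.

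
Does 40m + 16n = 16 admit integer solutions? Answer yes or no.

yes

gcd(40, 16) = 8.
8 divides 16, so integer solutions exist.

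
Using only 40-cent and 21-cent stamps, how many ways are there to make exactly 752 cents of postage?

Need nonnegative integers with 40j + 21k = 752.
gcd(40, 21) = 1, and 40·(10) + 21·(-19) = 1.
So (j₀, k₀) = (7520, -14288); general j = 7520 + 21t, k = -14288 - 40t.
j ≥ 0 ⇒ t ≥ -358; k ≥ 0 ⇒ t ≤ -358. That's 1 value of t.

1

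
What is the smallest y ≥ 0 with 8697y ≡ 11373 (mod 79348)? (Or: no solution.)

6105

gcd(79348, 8697) = 1.
1 divides 11373, so solutions exist.
By Bézout, 8697*(9817) + 79348*(-1076) = 1.
So 8697*(9817) ≡ 1 (mod 79348); multiply by 11373: y ≡ 111648741 (mod 79348).
Smallest nonnegative: y = 111648741 mod 79348 = 6105.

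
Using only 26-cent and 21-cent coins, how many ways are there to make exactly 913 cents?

Need nonnegative integers with 26j + 21k = 913.
gcd(26, 21) = 1, and 26·(-4) + 21·(5) = 1.
So (j₀, k₀) = (-3652, 4565); general j = -3652 + 21t, k = 4565 - 26t.
j ≥ 0 ⇒ t ≥ 174; k ≥ 0 ⇒ t ≤ 175. That's 2 values of t.

2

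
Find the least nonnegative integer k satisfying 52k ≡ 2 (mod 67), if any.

49

gcd(67, 52) = 1.
1 divides 2, so solutions exist.
By Bézout, 52×(-9) + 67×(7) = 1.
So 52×(-9) ≡ 1 (mod 67); multiply by 2: k ≡ -18 (mod 67).
Smallest nonnegative: k = -18 mod 67 = 49.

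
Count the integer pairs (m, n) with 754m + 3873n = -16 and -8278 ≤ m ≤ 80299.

23

gcd(3873, 754):
  3873 = 5·754 + 103
  754 = 7·103 + 33
  103 = 3·33 + 4
  33 = 8·4 + 1
  4 = 4·1
so gcd(3873, 754) = 1.
Back-substitute for Bézout coefficients:
  1 = 33 - 8·4
  ... = 754·(940) + 3873·(-183)
Scale by -16: particular solution (-15040, 2928); reduce m mod 3873: (452, -88).
General solution: m = 452 + 3873t, n = -88 - 754t for integer t.
-8278 ≤ 452 + 3873t ≤ 80299 gives t ∈ [-2, 20], which is 23 values.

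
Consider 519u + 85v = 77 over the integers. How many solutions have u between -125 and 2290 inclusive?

gcd(519, 85) = 1.
By Bézout, 519·(19) + 85·(-116) = 1.
Particular solution: (18, -109).
General solution: u = 18 + 85t, v = -109 - 519t for integer t.
-125 ≤ 18 + 85t ≤ 2290 gives t ∈ [-1, 26], which is 28 values.

28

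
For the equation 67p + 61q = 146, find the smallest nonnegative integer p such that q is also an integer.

gcd(67, 61) = 1  (67 = 1*61 + 6, 61 = 10*6 + 1, 6 = 6*1).
1 divides 146, so solutions exist.
Back-substituting, 67*(-10) + 61*(11) = 1.
Scale by 146/1 = 146: (p₀, q₀) = (-1460, 1606).
General solution: p = -1460 + 61t, q = 1606 - 67t for integer t.
p ≥ 0: smallest is -1460 mod 61 = 4 (at t = 24), with q = -2.

4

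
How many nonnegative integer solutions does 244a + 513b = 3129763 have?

25

gcd(513, 244) = 1.
By Bézout, 244×(82) + 513×(-39) = 1.
One solution: (4, 6099).
General: a = 4 + 513t, b = 6099 - 244t.
a ≥ 0 ⇒ t ≥ 0; b ≥ 0 ⇒ t ≤ 24. So t ∈ [0, 24]: 25 solutions.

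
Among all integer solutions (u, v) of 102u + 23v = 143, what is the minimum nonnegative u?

gcd(102, 23):
  102 = 4*23 + 10
  23 = 2*10 + 3
  10 = 3*3 + 1
  3 = 3*1
so gcd(102, 23) = 1.
1 divides 143, so solutions exist.
Back-substitute for Bézout coefficients:
  1 = 10 - 3*3
  ... = 102*(7) + 23*(-31)
Scale by 143/1 = 143: (u₀, v₀) = (1001, -4433).
General solution: u = 1001 + 23t, v = -4433 - 102t for integer t.
u ≥ 0: smallest is 1001 mod 23 = 12 (at t = -43), with v = -47.

12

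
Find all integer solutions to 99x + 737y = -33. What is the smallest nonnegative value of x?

22

gcd(737, 99):
  737 = 7*99 + 44
  99 = 2*44 + 11
  44 = 4*11
so gcd(737, 99) = 11.
11 divides -33, so solutions exist.
Back-substitute for Bézout coefficients:
  11 = 99 - 2*44
  ... = 99*(15) + 737*(-2)
Scale by -33/11 = -3: (x₀, y₀) = (-45, 6).
General solution: x = -45 + 67t, y = 6 - 9t for integer t.
x ≥ 0: smallest is -45 mod 67 = 22 (at t = 1), with y = -3.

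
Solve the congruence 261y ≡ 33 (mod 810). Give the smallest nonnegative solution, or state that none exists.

gcd(810, 261) = 9.
9 does not divide 33, so the congruence has no solution.

no solution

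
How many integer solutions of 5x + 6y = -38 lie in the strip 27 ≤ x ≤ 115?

14

gcd(6, 5) = 1.
By Bézout, 5*(-1) + 6*(1) = 1.
Particular solution: (2, -8).
General solution: x = 2 + 6t, y = -8 - 5t for integer t.
27 ≤ 2 + 6t ≤ 115 gives t ∈ [5, 18], which is 14 values.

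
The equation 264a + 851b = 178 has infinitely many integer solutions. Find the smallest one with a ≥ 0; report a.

265

gcd(851, 264):
  851 = 3·264 + 59
  264 = 4·59 + 28
  59 = 2·28 + 3
  28 = 9·3 + 1
  3 = 3·1
so gcd(851, 264) = 1.
1 divides 178, so solutions exist.
Back-substitute for Bézout coefficients:
  1 = 28 - 9·3
  ... = 264·(274) + 851·(-85)
Scale by 178/1 = 178: (a₀, b₀) = (48772, -15130).
General solution: a = 48772 + 851t, b = -15130 - 264t for integer t.
a ≥ 0: smallest is 48772 mod 851 = 265 (at t = -57), with b = -82.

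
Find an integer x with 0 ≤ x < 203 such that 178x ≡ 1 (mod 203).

138

gcd(203, 178) = 1.
By Bézout, 178*(-65) + 203*(57) = 1.
So 178*-65 ≡ 1 (mod 203), and -65 mod 203 = 138.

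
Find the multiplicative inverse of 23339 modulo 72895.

67804

gcd(72895, 23339):
  72895 = 3·23339 + 2878
  23339 = 8·2878 + 315
  2878 = 9·315 + 43
  315 = 7·43 + 14
  43 = 3·14 + 1
  14 = 14·1
so gcd(72895, 23339) = 1.
Back-substitute for Bézout coefficients:
  1 = 43 - 3·14
  ... = 23339·(-5091) + 72895·(1630)
So 23339·-5091 ≡ 1 (mod 72895), and -5091 mod 72895 = 67804.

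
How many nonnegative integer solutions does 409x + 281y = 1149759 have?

gcd(409, 281):
  409 = 1·281 + 128
  281 = 2·128 + 25
  128 = 5·25 + 3
  25 = 8·3 + 1
  3 = 3·1
so gcd(409, 281) = 1.
Back-substitute for Bézout coefficients:
  1 = 25 - 8·3
  ... = 409·(-90) + 281·(131)
Scale by 1149759: one solution is (-103478310, 150618429). Reduce x mod 281: (221, 3770).
General: x = 221 + 281t, y = 3770 - 409t.
x ≥ 0 ⇒ t ≥ 0; y ≥ 0 ⇒ t ≤ 9. So t ∈ [0, 9]: 10 solutions.

10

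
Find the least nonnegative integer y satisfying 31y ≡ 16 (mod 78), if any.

76

gcd(78, 31) = 1.
1 divides 16, so solutions exist.
By Bézout, 31×(-5) + 78×(2) = 1.
So 31×(-5) ≡ 1 (mod 78); multiply by 16: y ≡ -80 (mod 78).
Smallest nonnegative: y = -80 mod 78 = 76.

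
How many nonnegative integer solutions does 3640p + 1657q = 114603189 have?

gcd(3640, 1657) = 1  (3640 = 2*1657 + 326, 1657 = 5*326 + 27, 326 = 12*27 + 2, 27 = 13*2 + 1, 2 = 2*1).
Back-substituting, 3640*(-798) + 1657*(1753) = 1.
Scale by 114603189: one solution is (-91453344822, 200899390317). Reduce p mod 1657: (1332, 66237).
General: p = 1332 + 1657t, q = 66237 - 3640t.
p ≥ 0 ⇒ t ≥ 0; q ≥ 0 ⇒ t ≤ 18. So t ∈ [0, 18]: 19 solutions.

19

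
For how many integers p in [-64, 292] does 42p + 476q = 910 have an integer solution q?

10

gcd(476, 42) = 14.
By Bézout, 42·(-11) + 476·(1) = 14.
Particular solution: (33, -1).
General solution: p = 33 + 34t, q = -1 - 3t for integer t.
-64 ≤ 33 + 34t ≤ 292 gives t ∈ [-2, 7], which is 10 values.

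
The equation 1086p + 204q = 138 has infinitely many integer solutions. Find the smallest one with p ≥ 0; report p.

gcd(1086, 204):
  1086 = 5*204 + 66
  204 = 3*66 + 6
  66 = 11*6
so gcd(1086, 204) = 6.
6 divides 138, so solutions exist.
Back-substitute for Bézout coefficients:
  6 = 204 - 3*66
  ... = 1086*(-3) + 204*(16)
Scale by 138/6 = 23: (p₀, q₀) = (-69, 368).
General solution: p = -69 + 34t, q = 368 - 181t for integer t.
p ≥ 0: smallest is -69 mod 34 = 33 (at t = 3), with q = -175.

33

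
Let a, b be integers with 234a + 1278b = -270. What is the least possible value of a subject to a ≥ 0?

48

gcd(1278, 234):
  1278 = 5*234 + 108
  234 = 2*108 + 18
  108 = 6*18
so gcd(1278, 234) = 18.
18 divides -270, so solutions exist.
Back-substitute for Bézout coefficients:
  18 = 234 - 2*108
  ... = 234*(11) + 1278*(-2)
Scale by -270/18 = -15: (a₀, b₀) = (-165, 30).
General solution: a = -165 + 71t, b = 30 - 13t for integer t.
a ≥ 0: smallest is -165 mod 71 = 48 (at t = 3), with b = -9.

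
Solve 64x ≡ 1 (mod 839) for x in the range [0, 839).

118

gcd(839, 64):
  839 = 13*64 + 7
  64 = 9*7 + 1
  7 = 7*1
so gcd(839, 64) = 1.
Back-substitute for Bézout coefficients:
  1 = 64 - 9*7
  ... = 64*(118) + 839*(-9)
So 64*118 ≡ 1 (mod 839), and 118 mod 839 = 118.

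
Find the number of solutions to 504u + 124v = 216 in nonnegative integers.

0

gcd(504, 124) = 4.
By Bézout, 504×(-15) + 124×(61) = 4.
One solution: (27, -108).
General: u = 27 + 31t, v = -108 - 126t.
u ≥ 0 ⇒ t ≥ 0; v ≥ 0 ⇒ t ≤ -1. So t ∈ [0, -1]: 0 solutions.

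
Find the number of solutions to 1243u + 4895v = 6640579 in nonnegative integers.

gcd(4895, 1243):
  4895 = 3*1243 + 1166
  1243 = 1*1166 + 77
  1166 = 15*77 + 11
  77 = 7*11
so gcd(4895, 1243) = 11.
Back-substitute for Bézout coefficients:
  11 = 1166 - 15*77
  ... = 1243*(-63) + 4895*(16)
Scale by 603689: one solution is (-38032407, 9659024). Reduce u mod 445: (408, 1253).
General: u = 408 + 445t, v = 1253 - 113t.
u ≥ 0 ⇒ t ≥ 0; v ≥ 0 ⇒ t ≤ 11. So t ∈ [0, 11]: 12 solutions.

12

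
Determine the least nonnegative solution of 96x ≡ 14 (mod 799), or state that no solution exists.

gcd(799, 96):
  799 = 8×96 + 31
  96 = 3×31 + 3
  31 = 10×3 + 1
  3 = 3×1
so gcd(799, 96) = 1.
1 divides 14, so solutions exist.
Back-substitute for Bézout coefficients:
  1 = 31 - 10×3
  ... = 96×(-258) + 799×(31)
So 96×(-258) ≡ 1 (mod 799); multiply by 14: x ≡ -3612 (mod 799).
Smallest nonnegative: x = -3612 mod 799 = 383.

383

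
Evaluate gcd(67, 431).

gcd(431, 67):
  431 = 6×67 + 29
  67 = 2×29 + 9
  29 = 3×9 + 2
  9 = 4×2 + 1
  2 = 2×1
so gcd(431, 67) = 1.

1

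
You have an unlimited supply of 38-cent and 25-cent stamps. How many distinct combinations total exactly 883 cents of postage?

1

Need nonnegative integers with 38j + 25k = 883.
gcd(38, 25) = 1, and 38·(2) + 25·(-3) = 1.
So (j₀, k₀) = (1766, -2649); general j = 1766 + 25t, k = -2649 - 38t.
j ≥ 0 ⇒ t ≥ -70; k ≥ 0 ⇒ t ≤ -70. That's 1 value of t.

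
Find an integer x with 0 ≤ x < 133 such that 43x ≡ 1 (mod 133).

99

gcd(133, 43) = 1.
By Bézout, 43·(-34) + 133·(11) = 1.
So 43·-34 ≡ 1 (mod 133), and -34 mod 133 = 99.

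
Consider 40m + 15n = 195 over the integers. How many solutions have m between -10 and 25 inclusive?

12

gcd(40, 15) = 5  (40 = 2*15 + 10, 15 = 1*10 + 5, 10 = 2*5).
Back-substituting, 40*(-1) + 15*(3) = 5.
Scale by 39: particular solution (-39, 117); reduce m mod 3: (0, 13).
General solution: m = 0 + 3t, n = 13 - 8t for integer t.
-10 ≤ 0 + 3t ≤ 25 gives t ∈ [-3, 8], which is 12 values.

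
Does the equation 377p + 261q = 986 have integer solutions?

gcd(377, 261) = 29  (377 = 1·261 + 116, 261 = 2·116 + 29, 116 = 4·29).
29 divides 986, so integer solutions exist.

yes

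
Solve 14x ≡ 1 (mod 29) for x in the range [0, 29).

27

gcd(29, 14) = 1  (29 = 2×14 + 1, 14 = 14×1).
Back-substituting, 14×(-2) + 29×(1) = 1.
So 14×-2 ≡ 1 (mod 29), and -2 mod 29 = 27.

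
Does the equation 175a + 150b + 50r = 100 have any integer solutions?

gcd(175, 150) = 25.
gcd(25, 50) = 25.
25 divides 100, so integer solutions exist.

yes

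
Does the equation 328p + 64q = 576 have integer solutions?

gcd(328, 64) = 8  (328 = 5·64 + 8, 64 = 8·8).
8 divides 576, so integer solutions exist.

yes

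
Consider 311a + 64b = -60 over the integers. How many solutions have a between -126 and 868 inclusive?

16

gcd(311, 64) = 1.
By Bézout, 311·(7) + 64·(-34) = 1.
Particular solution: (28, -137).
General solution: a = 28 + 64t, b = -137 - 311t for integer t.
-126 ≤ 28 + 64t ≤ 868 gives t ∈ [-2, 13], which is 16 values.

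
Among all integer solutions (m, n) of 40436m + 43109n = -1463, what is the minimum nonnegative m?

2839

gcd(43109, 40436) = 11  (43109 = 1·40436 + 2673, 40436 = 15·2673 + 341, 2673 = 7·341 + 286, 341 = 1·286 + 55, 286 = 5·55 + 11, 55 = 5·11).
11 divides -1463, so solutions exist.
Back-substituting, 40436·(-758) + 43109·(711) = 11.
Scale by -1463/11 = -133: (m₀, n₀) = (100814, -94563).
General solution: m = 100814 + 3919t, n = -94563 - 3676t for integer t.
m ≥ 0: smallest is 100814 mod 3919 = 2839 (at t = -25), with n = -2663.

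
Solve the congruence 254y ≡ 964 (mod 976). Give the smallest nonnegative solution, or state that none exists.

gcd(976, 254):
  976 = 3·254 + 214
  254 = 1·214 + 40
  214 = 5·40 + 14
  40 = 2·14 + 12
  14 = 1·12 + 2
  12 = 6·2
so gcd(976, 254) = 2.
2 divides 964, so solutions exist.
Back-substitute for Bézout coefficients:
  2 = 14 - 1·12
  ... = 254·(-73) + 976·(19)
So 254·(-73) ≡ 2 (mod 976); multiply by 482: y ≡ -35186 (mod 488).
Smallest nonnegative: y = -35186 mod 488 = 438.

438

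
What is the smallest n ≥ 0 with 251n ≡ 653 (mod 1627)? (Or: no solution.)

1124

gcd(1627, 251):
  1627 = 6*251 + 121
  251 = 2*121 + 9
  121 = 13*9 + 4
  9 = 2*4 + 1
  4 = 4*1
so gcd(1627, 251) = 1.
1 divides 653, so solutions exist.
Back-substitute for Bézout coefficients:
  1 = 9 - 2*4
  ... = 251*(363) + 1627*(-56)
So 251*(363) ≡ 1 (mod 1627); multiply by 653: n ≡ 237039 (mod 1627).
Smallest nonnegative: n = 237039 mod 1627 = 1124.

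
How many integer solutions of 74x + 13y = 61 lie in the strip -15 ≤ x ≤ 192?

16

gcd(74, 13):
  74 = 5×13 + 9
  13 = 1×9 + 4
  9 = 2×4 + 1
  4 = 4×1
so gcd(74, 13) = 1.
Back-substitute for Bézout coefficients:
  1 = 9 - 2×4
  ... = 74×(3) + 13×(-17)
Scale by 61: particular solution (183, -1037); reduce x mod 13: (1, -1).
General solution: x = 1 + 13t, y = -1 - 74t for integer t.
-15 ≤ 1 + 13t ≤ 192 gives t ∈ [-1, 14], which is 16 values.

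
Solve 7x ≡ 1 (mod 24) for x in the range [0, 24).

7

gcd(24, 7) = 1.
By Bézout, 7·(7) + 24·(-2) = 1.
So 7·7 ≡ 1 (mod 24), and 7 mod 24 = 7.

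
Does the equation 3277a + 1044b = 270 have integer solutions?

no

gcd(3277, 1044) = 29  (3277 = 3×1044 + 145, 1044 = 7×145 + 29, 145 = 5×29).
29 does not divide 270 (remainder 9), so no integer solutions.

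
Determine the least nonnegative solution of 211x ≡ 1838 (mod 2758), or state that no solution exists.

2636

gcd(2758, 211) = 1.
1 divides 1838, so solutions exist.
By Bézout, 211×(183) + 2758×(-14) = 1.
So 211×(183) ≡ 1 (mod 2758); multiply by 1838: x ≡ 336354 (mod 2758).
Smallest nonnegative: x = 336354 mod 2758 = 2636.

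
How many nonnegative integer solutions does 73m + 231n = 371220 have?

gcd(231, 73) = 1  (231 = 3×73 + 12, 73 = 6×12 + 1, 12 = 12×1).
Back-substituting, 73×(19) + 231×(-6) = 1.
Scale by 371220: one solution is (7053180, -2227320). Reduce m mod 231: (57, 1589).
General: m = 57 + 231t, n = 1589 - 73t.
m ≥ 0 ⇒ t ≥ 0; n ≥ 0 ⇒ t ≤ 21. So t ∈ [0, 21]: 22 solutions.

22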